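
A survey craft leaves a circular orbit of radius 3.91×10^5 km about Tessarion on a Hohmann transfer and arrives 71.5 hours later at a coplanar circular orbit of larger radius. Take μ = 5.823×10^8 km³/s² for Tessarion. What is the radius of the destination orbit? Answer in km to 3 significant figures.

r₂ = 2.76×10^6 km

Transfer time t = 71.5 hours = 2.574×10^5 s, and t = π√(a_t³/μ).
So a_t = (μ t²/π²)^(1/3) = (5.823×10^8 × (2.574×10^5)² / π²)^(1/3) = 1.5753×10^6 km.
Since a_t = (r₁ + r₂)/2, r₂ = 2a_t − r₁ = 2×1.5753×10^6 − 3.910×10^5 = 2.7596×10^6 km.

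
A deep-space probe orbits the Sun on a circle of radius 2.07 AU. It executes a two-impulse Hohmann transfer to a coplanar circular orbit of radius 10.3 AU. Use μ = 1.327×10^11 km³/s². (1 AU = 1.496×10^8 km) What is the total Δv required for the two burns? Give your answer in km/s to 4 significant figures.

In km: r₁ = 2.07 × 1.496×10^8 = 3.09672×10^8 km; r₂ = 10.3 × 1.496×10^8 = 1.54088×10^9 km.
The Hohmann ellipse has a_t = (r₁ + r₂)/2 = 9.25276×10^8 km.
At r₁ the circular-orbit speed is v₁ = √(μ/r₁) = 20.701 km/s.
Transfer-orbit speed at r₁ (vis-viva): v_p = √[μ(2/r₁ − 1/a_t)] = 26.714 km/s.
First burn Δv₁ = |v_p − v₁| = 6.013 km/s.
Circular speed at r₂: v₂ = √(μ/r₂) = 9.280 km/s.
Transfer-orbit speed at r₂: v_a = √[μ(2/r₂ − 1/a_t)] = 5.369 km/s.
Second burn Δv₂ = |v₂ − v_a| = 3.911 km/s.
Total Δv = Δv₁ + Δv₂ = 9.924 km/s.

Δv = 9.924 km/s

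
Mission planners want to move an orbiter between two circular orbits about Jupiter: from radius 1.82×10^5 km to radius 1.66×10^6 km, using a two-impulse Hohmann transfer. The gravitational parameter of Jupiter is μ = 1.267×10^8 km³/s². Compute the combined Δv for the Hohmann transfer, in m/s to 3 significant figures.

Semi-major axis of the transfer orbit: a_t = (1.820×10^5 + 1.660×10^6)/2 = 9.210×10^5 km.
Circular speed at r₁: v₁ = √(μ/r₁) = √(1.267×10^8/1.820×10^5) = 26.3847 km/s.
On the transfer ellipse at r₁, v² = μ(2/r − 1/a) gives v_p = √[μ(2/r₁ − 1/a_t)] = 35.4223 km/s.
First burn Δv₁ = |v_p − v₁| = 9.038 km/s.
Circular speed at r₂: v₂ = √(μ/r₂) = 8.7364 km/s.
Transfer-orbit speed at r₂: v_a = √[μ(2/r₂ − 1/a_t)] = 3.8837 km/s.
Second burn Δv₂ = |v₂ − v_a| = 4.853 km/s.
Total Δv = Δv₁ + Δv₂ = 13.89 km/s.

Δv = 13900 m/s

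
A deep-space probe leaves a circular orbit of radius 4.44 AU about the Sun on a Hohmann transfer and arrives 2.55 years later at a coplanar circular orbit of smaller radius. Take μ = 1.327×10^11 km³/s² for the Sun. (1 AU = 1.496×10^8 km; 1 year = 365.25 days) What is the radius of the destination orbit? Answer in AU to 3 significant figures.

In km: r₁ = 4.44 × 1.496×10^8 = 6.64224×10^8 km.
Transfer time t = 2.55 years × 365.25 × 86400 s = 8.047188×10^7 s, and t = π√(a_t³/μ).
So a_t = (μ t²/π²)^(1/3) = (1.327×10^11 × (8.047188×10^7)² / π²)^(1/3) = 4.4322×10^8 km.
Since a_t = (r₁ + r₂)/2, r₂ = 2a_t − r₁ = 2×4.4322×10^8 − 6.64224×10^8 = 2.22216×10^8 km.
In AU: r₂ = 2.22216×10^8 / 1.496×10^8 = 1.49 AU.

r₂ = 1.49 AU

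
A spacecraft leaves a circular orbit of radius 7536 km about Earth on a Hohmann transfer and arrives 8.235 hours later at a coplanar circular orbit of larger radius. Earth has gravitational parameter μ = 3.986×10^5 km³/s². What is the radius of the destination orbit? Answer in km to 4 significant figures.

Transfer time t = 8.235 hours = 29646 s, and t = π√(a_t³/μ).
So a_t = (μ t²/π²)^(1/3) = (3.986×10^5 × (29646)² / π²)^(1/3) = 32864 km.
Since a_t = (r₁ + r₂)/2, r₂ = 2a_t − r₁ = 2×32864 − 7536 = 58192 km.

r₂ = 58190 km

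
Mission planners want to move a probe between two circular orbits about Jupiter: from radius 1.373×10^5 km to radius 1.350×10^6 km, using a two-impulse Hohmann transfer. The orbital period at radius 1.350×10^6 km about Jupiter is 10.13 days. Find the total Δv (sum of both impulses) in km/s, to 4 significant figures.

Δv = 16.08 km/s

From Kepler's third law T² = 4π²r³/μ at r = 1.350×10^6 km, T = 10.13 days = 10.13 × 86400 s = 8.75232×10^5 s: μ = 4π²r³/T² = 1.26799×10^8 km³/s².
Semi-major axis of the transfer orbit: a_t = (1.373×10^5 + 1.350×10^6)/2 = 7.4365×10^5 km.
Circular speed at r₁: v₁ = √(μ/r₁) = √(1.26799×10^8/1.373×10^5) = 30.389 km/s.
Transfer-orbit speed at r₁ (vis-viva equation): v_p = √[μ(2/r₁ − 1/a_t)] = 40.945 km/s.
First burn Δv₁ = |v_p − v₁| = 10.556 km/s.
At r₂, v₂ = √(μ/r₂) = 9.6915 km/s.
Transfer-orbit speed at r₂: v_a = √[μ(2/r₂ − 1/a_t)] = 4.1643 km/s.
Second burn Δv₂ = |v₂ − v_a| = 5.5272 km/s.
Total Δv = Δv₁ + Δv₂ = 16.08 km/s.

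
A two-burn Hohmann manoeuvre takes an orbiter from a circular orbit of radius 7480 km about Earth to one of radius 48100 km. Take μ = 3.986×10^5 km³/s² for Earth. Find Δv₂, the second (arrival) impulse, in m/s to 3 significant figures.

Δv₂ = 1390 m/s

The Hohmann ellipse has a_t = (r₁ + r₂)/2 = 27790 km.
On the circular orbit at r = 48100 km, v_c = √(μ/r) = 2.8787 km/s.
Transfer-orbit speed at the same r (vis-viva, a = a_t): v_t = √[μ(2/r − 1/a_t)] = 1.4935 km/s.
Δv₂ = |v_t − v_c| = |1.4935 − 2.8787| = 1.385 km/s.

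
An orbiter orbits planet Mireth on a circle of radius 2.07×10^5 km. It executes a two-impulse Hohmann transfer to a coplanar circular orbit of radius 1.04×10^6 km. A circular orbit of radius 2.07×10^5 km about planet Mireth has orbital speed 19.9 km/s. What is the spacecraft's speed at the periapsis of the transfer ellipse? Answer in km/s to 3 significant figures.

v = 25.7 km/s

From the circular-orbit relation v² = μ/r at r = 2.07×10^5 km: μ = v²r = (19.9)² × 2.07×10^5 = 8.19741×10^7 km³/s².
Transfer-ellipse semi-major axis a_t = (r₁ + r₂)/2 = (2.070×10^5 + 1.040×10^6)/2 = 6.235×10^5 km.
At periapsis, r = 2.070×10^5 km.
Applying v² = μ(2/r − 1/a_t): v = 25.70 km/s.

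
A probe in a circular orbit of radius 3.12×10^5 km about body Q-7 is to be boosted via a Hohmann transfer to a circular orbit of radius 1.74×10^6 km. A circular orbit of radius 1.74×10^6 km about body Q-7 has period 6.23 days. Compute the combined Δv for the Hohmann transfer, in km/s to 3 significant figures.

From Kepler's third law T² = 4π²r³/μ at r = 1.74×10^6 km, T = 6.23 days = 6.23 × 86400 s = 5.38272×10^5 s: μ = 4π²r³/T² = 7.17801×10^8 km³/s².
Transfer-ellipse semi-major axis a_t = (r₁ + r₂)/2 = (3.120×10^5 + 1.740×10^6)/2 = 1.026×10^6 km.
Circular speed at r₁: v₁ = √(μ/r₁) = √(7.17801×10^8/3.120×10^5) = 47.965 km/s.
Transfer-orbit speed at r₁ (vis-viva equation): v_p = √[μ(2/r₁ − 1/a_t)] = 62.463 km/s.
First burn Δv₁ = |v_p − v₁| = 14.50 km/s.
Circular speed at r₂: v₂ = √(μ/r₂) = 20.31 km/s.
Transfer-orbit speed at r₂: v_a = √[μ(2/r₂ − 1/a_t)] = 11.20 km/s.
Second burn Δv₂ = |v₂ − v_a| = 9.110 km/s.
Δv = Δv₁ + Δv₂ = 14.50 + 9.110 = 23.61 km/s.

Δv = 23.6 km/s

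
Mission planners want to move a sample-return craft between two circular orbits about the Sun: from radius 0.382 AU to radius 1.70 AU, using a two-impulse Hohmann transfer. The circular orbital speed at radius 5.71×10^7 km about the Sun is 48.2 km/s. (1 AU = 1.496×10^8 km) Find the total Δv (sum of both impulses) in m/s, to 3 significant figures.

Δv = 22400 m/s

From the circular-orbit relation v² = μ/r at r = 5.71×10^7 km: μ = v²r = (48.2)² × 5.71×10^7 = 1.32657×10^11 km³/s².
In km: r₁ = 0.382 × 1.496×10^8 = 5.71472×10^7 km; r₂ = 1.70 × 1.496×10^8 = 2.5432×10^8 km.
The Hohmann ellipse has a_t = (r₁ + r₂)/2 = 1.557336×10^8 km.
Circular speed at r₁: v₁ = √(μ/r₁) = √(1.32657×10^11/5.71472×10^7) = 48.18 km/s.
On the transfer ellipse at r₁, vis-viva gives v_p = √[μ(2/r₁ − 1/a_t)] = 61.57 km/s.
First burn Δv₁ = |v_p − v₁| = 13.39 km/s.
Circular speed at r₂: v₂ = √(μ/r₂) = 22.839 km/s.
Transfer-orbit speed at r₂: v_a = √[μ(2/r₂ − 1/a_t)] = 13.835 km/s.
Second burn Δv₂ = |v₂ − v_a| = 9.004 km/s.
Total Δv = Δv₁ + Δv₂ = 22.39 km/s.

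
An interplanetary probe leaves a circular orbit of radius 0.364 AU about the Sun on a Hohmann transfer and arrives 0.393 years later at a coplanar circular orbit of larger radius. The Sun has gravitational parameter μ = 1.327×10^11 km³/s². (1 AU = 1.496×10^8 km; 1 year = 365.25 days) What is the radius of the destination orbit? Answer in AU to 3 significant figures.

r₂ = 1.34 AU

In km: r₁ = 0.364 × 1.496×10^8 = 5.44544×10^7 km.
Transfer time t = 0.393 years × 365.25 × 86400 s = 1.24021368×10^7 s, and t = π√(a_t³/μ).
So a_t = (μ t²/π²)^(1/3) = (1.327×10^11 × (1.24021368×10^7)² / π²)^(1/3) = 1.2741×10^8 km.
Since a_t = (r₁ + r₂)/2, r₂ = 2a_t − r₁ = 2×1.2741×10^8 − 5.44544×10^7 = 2.003656×10^8 km.
In AU: r₂ = 2.003656×10^8 / 1.496×10^8 = 1.34 AU.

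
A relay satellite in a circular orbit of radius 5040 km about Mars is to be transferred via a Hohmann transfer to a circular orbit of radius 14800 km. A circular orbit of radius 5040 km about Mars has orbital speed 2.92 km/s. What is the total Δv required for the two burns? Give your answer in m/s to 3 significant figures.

From the circular-orbit relation v² = μ/r at r = 5040 km: μ = v²r = (2.92)² × 5040 = 42973.1 km³/s².
Transfer-ellipse semi-major axis a_t = (r₁ + r₂)/2 = (5040 + 14800)/2 = 9920 km.
At r₁ the circular-orbit speed is v₁ = √(μ/r₁) = 2.9200 km/s.
On the transfer ellipse at r₁, vis-viva equation gives v_p = √[μ(2/r₁ − 1/a_t)] = 3.5666 km/s.
First burn Δv₁ = |v_p − v₁| = 0.6466 km/s.
Circular speed at r₂: v₂ = √(μ/r₂) = 1.7040 km/s.
Transfer-orbit speed at r₂: v_a = √[μ(2/r₂ − 1/a_t)] = 1.2146 km/s.
Second burn Δv₂ = |v₂ − v_a| = 0.4894 km/s.
Δv = Δv₁ + Δv₂ = 0.6466 + 0.4894 = 1.136 km/s.

Δv = 1140 m/s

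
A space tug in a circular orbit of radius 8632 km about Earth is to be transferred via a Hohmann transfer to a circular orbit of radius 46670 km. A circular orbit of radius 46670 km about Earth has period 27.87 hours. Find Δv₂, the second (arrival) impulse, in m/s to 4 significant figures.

Δv₂ = 1290 m/s

From Kepler's third law T² = 4π²r³/μ at r = 46670 km, T = 27.87 hours = 27.87 × 3600 s = 1.00332×10^5 s: μ = 4π²r³/T² = 3.98652×10^5 km³/s².
Semi-major axis of the transfer orbit: a_t = (8632 + 46670)/2 = 27651 km.
On the circular orbit at r = 46670 km, v_c = √(μ/r) = 2.923 km/s.
Transfer-orbit speed at the same r (vis-viva, a = a_t): v_t = √[μ(2/r − 1/a_t)] = 1.633 km/s.
Δv₂ = |v_t − v_c| = |1.633 − 2.923| = 1.290 km/s.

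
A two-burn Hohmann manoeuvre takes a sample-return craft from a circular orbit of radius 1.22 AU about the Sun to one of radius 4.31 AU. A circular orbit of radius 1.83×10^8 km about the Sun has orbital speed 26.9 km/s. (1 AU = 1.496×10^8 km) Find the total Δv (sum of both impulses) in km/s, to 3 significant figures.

From the circular-orbit relation v² = μ/r at r = 1.83×10^8 km: μ = v²r = (26.9)² × 1.83×10^8 = 1.32421×10^11 km³/s².
In km: r₁ = 1.22 × 1.496×10^8 = 1.82512×10^8 km; r₂ = 4.31 × 1.496×10^8 = 6.44776×10^8 km.
Semi-major axis of the transfer orbit: a_t = (1.82512×10^8 + 6.44776×10^8)/2 = 4.13644×10^8 km.
At r₁ the circular-orbit speed is v₁ = √(μ/r₁) = 26.936 km/s.
On the transfer ellipse at r₁, vis-viva gives v_p = √[μ(2/r₁ − 1/a_t)] = 33.630 km/s.
First burn Δv₁ = |v_p − v₁| = 6.694 km/s.
At r₂, v₂ = √(μ/r₂) = 14.331 km/s.
Transfer-orbit speed at r₂: v_a = √[μ(2/r₂ − 1/a_t)] = 9.5193 km/s.
Second burn Δv₂ = |v₂ − v_a| = 4.812 km/s.
Total Δv = Δv₁ + Δv₂ = 11.51 km/s.

Δv = 11.5 km/s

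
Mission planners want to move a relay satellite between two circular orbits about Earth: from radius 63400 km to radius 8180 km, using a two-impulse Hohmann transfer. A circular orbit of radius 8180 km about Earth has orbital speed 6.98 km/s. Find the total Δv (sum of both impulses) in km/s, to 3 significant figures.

From the circular-orbit relation v² = μ/r at r = 8180 km: μ = v²r = (6.98)² × 8180 = 3.98533×10^5 km³/s².
Transfer-ellipse semi-major axis a_t = (r₁ + r₂)/2 = (63400 + 8180)/2 = 35790 km.
Circular speed at r₁: v₁ = √(μ/r₁) = √(3.98533×10^5/63400) = 2.5072 km/s.
On the transfer ellipse at r₁, vis-viva equation gives v_a = √[μ(2/r₁ − 1/a_t)] = 1.1986 km/s.
First burn Δv₁ = |v_a − v₁| = 1.309 km/s.
Circular speed at r₂: v₂ = √(μ/r₂) = 6.980 km/s.
Transfer-orbit speed at r₂: v_p = √[μ(2/r₂ − 1/a_t)] = 9.290 km/s.
Second burn Δv₂ = |v₂ − v_p| = 2.310 km/s.
Δv = Δv₁ + Δv₂ = 1.309 + 2.310 = 3.619 km/s.

Δv = 3.62 km/s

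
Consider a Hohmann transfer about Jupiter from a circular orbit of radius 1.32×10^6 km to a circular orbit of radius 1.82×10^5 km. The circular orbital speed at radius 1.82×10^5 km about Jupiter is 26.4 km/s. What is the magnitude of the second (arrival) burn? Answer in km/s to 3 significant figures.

From the circular-orbit relation v² = μ/r at r = 1.82×10^5 km: μ = v²r = (26.4)² × 1.82×10^5 = 1.26847×10^8 km³/s².
The Hohmann ellipse has a_t = (r₁ + r₂)/2 = 7.510×10^5 km.
On the circular orbit at r = 1.820×10^5 km, v_c = √(μ/r) = 26.40 km/s.
Vis-viva on the transfer ellipse at r = 1.820×10^5 km gives v_t = √[μ(2/r − 1/a_t)] = 35.00 km/s.
Δv₂ = |v_t − v_c| = |35.00 − 26.40| = 8.600 km/s.

Δv₂ = 8.60 km/s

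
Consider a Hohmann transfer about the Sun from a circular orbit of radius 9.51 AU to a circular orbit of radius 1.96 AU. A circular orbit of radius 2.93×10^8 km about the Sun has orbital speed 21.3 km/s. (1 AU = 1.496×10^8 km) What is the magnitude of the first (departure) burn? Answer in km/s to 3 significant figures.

Δv₁ = 4.02 km/s

From the circular-orbit relation v² = μ/r at r = 2.93×10^8 km: μ = v²r = (21.3)² × 2.93×10^8 = 1.32931×10^11 km³/s².
In km: r₁ = 9.51 × 1.496×10^8 = 1.422696×10^9 km; r₂ = 1.96 × 1.496×10^8 = 2.93216×10^8 km.
Transfer-ellipse semi-major axis a_t = (r₁ + r₂)/2 = (1.422696×10^9 + 2.93216×10^8)/2 = 8.57956×10^8 km.
Circular speed at r = 1.422696×10^9 km: v_c = √(μ/r) = 9.666 km/s.
Transfer-orbit speed at the same r (vis-viva, a = a_t): v_t = √[μ(2/r − 1/a_t)] = 5.651 km/s.
Δv₁ = |v_t − v_c| = |5.651 − 9.666| = 4.015 km/s.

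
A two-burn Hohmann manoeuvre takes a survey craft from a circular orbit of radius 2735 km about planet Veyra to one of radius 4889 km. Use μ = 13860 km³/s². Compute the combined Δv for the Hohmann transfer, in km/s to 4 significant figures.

Δv = 0.5558 km/s

The Hohmann ellipse has a_t = (r₁ + r₂)/2 = 3812 km.
Circular speed at r₁: v₁ = √(μ/r₁) = √(13860/2735) = 2.25114 km/s.
Transfer-orbit speed at r₁ (vis-viva equation): v_p = √[μ(2/r₁ − 1/a_t)] = 2.54939 km/s.
First burn Δv₁ = |v_p − v₁| = 0.29825 km/s.
Circular speed at r₂: v₂ = √(μ/r₂) = 1.68373 km/s.
Transfer-orbit speed at r₂: v_a = √[μ(2/r₂ − 1/a_t)] = 1.42618 km/s.
Second burn Δv₂ = |v₂ − v_a| = 0.25755 km/s.
Total Δv = Δv₁ + Δv₂ = 0.5558 km/s.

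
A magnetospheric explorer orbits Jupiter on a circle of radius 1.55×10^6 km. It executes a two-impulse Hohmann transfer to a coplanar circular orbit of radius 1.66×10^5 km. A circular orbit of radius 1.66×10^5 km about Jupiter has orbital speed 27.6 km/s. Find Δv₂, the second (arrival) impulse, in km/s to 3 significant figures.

Δv₂ = 9.50 km/s

From the circular-orbit relation v² = μ/r at r = 1.66×10^5 km: μ = v²r = (27.6)² × 1.66×10^5 = 1.26452×10^8 km³/s².
Semi-major axis of the transfer orbit: a_t = (1.550×10^6 + 1.660×10^5)/2 = 8.580×10^5 km.
Circular speed at r = 1.660×10^5 km: v_c = √(μ/r) = 27.600 km/s.
Vis-viva on the transfer ellipse at r = 1.660×10^5 km gives v_t = √[μ(2/r − 1/a_t)] = 37.096 km/s.
Δv₂ = |v_t − v_c| = |37.096 − 27.600| = 9.496 km/s.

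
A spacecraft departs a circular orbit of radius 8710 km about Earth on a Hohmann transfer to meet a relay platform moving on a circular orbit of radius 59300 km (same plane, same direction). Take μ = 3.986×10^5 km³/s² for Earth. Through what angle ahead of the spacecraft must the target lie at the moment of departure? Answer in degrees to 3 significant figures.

φ = 102°

The Hohmann ellipse has a_t = (r₁ + r₂)/2 = 34005 km.
The half-period of the transfer ellipse is t = π√(a_t³/μ) = 31203 s.
Target angular speed ω₂ = √(μ/r₂³) = 4.3721×10^-5 rad/s.
Angle swept by the target during transfer: ω₂·t = 1.3642 rad = 78.16°.
Arrival is 180° from departure on the ellipse, so φ = 180° − 78.16° = 102°.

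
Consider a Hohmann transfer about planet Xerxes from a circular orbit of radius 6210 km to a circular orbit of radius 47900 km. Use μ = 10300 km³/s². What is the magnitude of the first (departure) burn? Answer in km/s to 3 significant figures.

Δv₁ = 0.426 km/s

Transfer-ellipse semi-major axis a_t = (r₁ + r₂)/2 = (6210 + 47900)/2 = 27055 km.
Circular speed at r = 6210 km: v_c = √(μ/r) = 1.28787 km/s.
Transfer-orbit speed at the same r (vis-viva, a = a_t): v_t = √[μ(2/r − 1/a_t)] = 1.71363 km/s.
Δv₁ = |v_t − v_c| = |1.71363 − 1.28787| = 0.4258 km/s.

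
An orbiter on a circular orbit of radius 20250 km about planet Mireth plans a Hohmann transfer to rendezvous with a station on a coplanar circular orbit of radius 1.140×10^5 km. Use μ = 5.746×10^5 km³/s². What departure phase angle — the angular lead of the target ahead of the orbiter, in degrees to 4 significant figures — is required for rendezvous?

φ = 98.67°

Transfer-ellipse semi-major axis a_t = (r₁ + r₂)/2 = (20250 + 1.140×10^5)/2 = 67125 km.
The half-period of the transfer ellipse is t = π√(a_t³/μ) = 72076.5 s.
Target angular speed ω₂ = √(μ/r₂³) = 1.96936×10^-5 rad/s.
Angle swept by the target during transfer: ω₂·t = 1.4194 rad = 81.33°.
Arrival is 180° from departure on the ellipse, so φ = 180° − 81.33° = 98.67°.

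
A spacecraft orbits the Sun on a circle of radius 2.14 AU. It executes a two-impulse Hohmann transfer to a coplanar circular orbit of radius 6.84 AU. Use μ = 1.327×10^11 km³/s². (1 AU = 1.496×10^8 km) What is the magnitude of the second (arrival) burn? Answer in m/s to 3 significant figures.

In km: r₁ = 2.14 × 1.496×10^8 = 3.20144×10^8 km; r₂ = 6.84 × 1.496×10^8 = 1.023264×10^9 km.
Semi-major axis of the transfer orbit: a_t = (3.20144×10^8 + 1.023264×10^9)/2 = 6.71704×10^8 km.
On the circular orbit at r = 1.023264×10^9 km, v_c = √(μ/r) = 11.388 km/s.
Transfer-orbit speed at the same r (vis-viva, a = a_t): v_t = √[μ(2/r − 1/a_t)] = 7.8619 km/s.
Δv₂ = |v_t − v_c| = |7.8619 − 11.388| = 3.526 km/s.

Δv₂ = 3530 m/s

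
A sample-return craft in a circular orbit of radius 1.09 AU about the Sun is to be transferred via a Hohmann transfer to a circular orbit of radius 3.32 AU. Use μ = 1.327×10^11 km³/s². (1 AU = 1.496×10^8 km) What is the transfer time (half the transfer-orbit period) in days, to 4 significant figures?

In km: r₁ = 1.09 × 1.496×10^8 = 1.63064×10^8 km; r₂ = 3.32 × 1.496×10^8 = 4.96672×10^8 km.
Transfer-ellipse semi-major axis a_t = (r₁ + r₂)/2 = (1.63064×10^8 + 4.96672×10^8)/2 = 3.29868×10^8 km.
Half the transfer-orbit period gives t = π√(a_t³/μ) = 5.167×10^7 s.
Converting: 5.167×10^7 s ÷ 86400 s/day = 598.0 days.

t = 598.0 days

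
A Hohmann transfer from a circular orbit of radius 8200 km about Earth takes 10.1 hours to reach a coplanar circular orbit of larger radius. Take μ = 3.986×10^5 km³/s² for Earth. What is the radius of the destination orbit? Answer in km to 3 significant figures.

r₂ = 67100 km

Transfer time t = 10.1 hours = 36360 s, and t = π√(a_t³/μ).
So a_t = (μ t²/π²)^(1/3) = (3.986×10^5 × (36360)² / π²)^(1/3) = 37656 km.
Since a_t = (r₁ + r₂)/2, r₂ = 2a_t − r₁ = 2×37656 − 8200 = 67112 km.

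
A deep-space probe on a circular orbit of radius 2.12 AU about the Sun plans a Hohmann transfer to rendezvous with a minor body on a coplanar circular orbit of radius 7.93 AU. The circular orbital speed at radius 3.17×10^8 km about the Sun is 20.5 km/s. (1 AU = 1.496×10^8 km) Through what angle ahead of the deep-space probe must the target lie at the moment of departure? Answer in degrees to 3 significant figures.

From the circular-orbit relation v² = μ/r at r = 3.17×10^8 km: μ = v²r = (20.5)² × 3.17×10^8 = 1.33219×10^11 km³/s².
In km: r₁ = 2.12 × 1.496×10^8 = 3.17152×10^8 km; r₂ = 7.93 × 1.496×10^8 = 1.186328×10^9 km.
The Hohmann ellipse has a_t = (r₁ + r₂)/2 = 7.5174×10^8 km.
The half-period of the transfer ellipse is t = π√(a_t³/μ) = 1.774×10^8 s.
Target angular speed ω₂ = √(μ/r₂³) = 8.933×10^-9 rad/s.
Angle swept by the target during transfer: ω₂·t = 1.5847 rad = 90.80°.
The deep-space probe traverses 180° on the transfer ellipse, so the target must lead by 180° − 90.80° = 89.2°.

φ = 89.2°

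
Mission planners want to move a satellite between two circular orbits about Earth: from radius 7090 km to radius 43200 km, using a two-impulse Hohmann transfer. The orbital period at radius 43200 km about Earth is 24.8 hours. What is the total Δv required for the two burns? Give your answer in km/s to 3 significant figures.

From Kepler's third law T² = 4π²r³/μ at r = 43200 km, T = 24.8 hours = 24.8 × 3600 s = 89280 s: μ = 4π²r³/T² = 3.99303×10^5 km³/s².
Transfer-ellipse semi-major axis a_t = (r₁ + r₂)/2 = (7090 + 43200)/2 = 25145 km.
Circular speed at r₁: v₁ = √(μ/r₁) = √(3.99303×10^5/7090) = 7.505 km/s.
On the transfer ellipse at r₁, vis-viva equation gives v_p = √[μ(2/r₁ − 1/a_t)] = 9.837 km/s.
First burn Δv₁ = |v_p − v₁| = 2.332 km/s.
Circular speed at r₂: v₂ = √(μ/r₂) = 3.040 km/s.
Transfer-orbit speed at r₂: v_a = √[μ(2/r₂ − 1/a_t)] = 1.614 km/s.
Second burn Δv₂ = |v₂ − v_a| = 1.426 km/s.
Total Δv = Δv₁ + Δv₂ = 3.758 km/s.

Δv = 3.76 km/s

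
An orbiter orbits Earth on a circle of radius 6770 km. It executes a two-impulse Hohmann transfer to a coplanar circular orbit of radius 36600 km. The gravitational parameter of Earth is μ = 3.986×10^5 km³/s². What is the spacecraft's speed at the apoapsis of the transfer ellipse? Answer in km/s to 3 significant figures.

The Hohmann ellipse has a_t = (r₁ + r₂)/2 = 21685 km.
The apoapsis of the transfer ellipse is at r = 36600 km.
Vis-viva: v = √[μ(2/r − 1/a_t)] = √[3.986×10^5 × (2/36600 − 1/21685)] = 1.844 km/s.

v = 1.84 km/s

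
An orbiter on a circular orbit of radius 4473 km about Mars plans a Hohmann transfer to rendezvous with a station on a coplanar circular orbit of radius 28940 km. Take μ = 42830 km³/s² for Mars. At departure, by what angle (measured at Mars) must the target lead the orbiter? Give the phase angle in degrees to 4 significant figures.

φ = 101.0°

The Hohmann ellipse has a_t = (r₁ + r₂)/2 = 16706.5 km.
The half-period of the transfer ellipse is t = π√(a_t³/μ) = 32780 s.
Target angular speed ω₂ = √(μ/r₂³) = 4.2036×10^-5 rad/s.
Angle swept by the target during transfer: ω₂·t = 1.37794 rad = 78.9501°.
The orbiter traverses 180° on the transfer ellipse, so the target must lead by 180° − 78.9501° = 101.0°.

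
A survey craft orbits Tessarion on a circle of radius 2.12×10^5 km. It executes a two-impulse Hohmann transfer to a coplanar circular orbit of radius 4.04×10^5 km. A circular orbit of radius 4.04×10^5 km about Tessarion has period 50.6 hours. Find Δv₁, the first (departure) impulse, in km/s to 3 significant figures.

From Kepler's third law T² = 4π²r³/μ at r = 4.04×10^5 km, T = 50.6 hours = 50.6 × 3600 s = 1.8216×10^5 s: μ = 4π²r³/T² = 7.84509×10^7 km³/s².
Transfer-ellipse semi-major axis a_t = (r₁ + r₂)/2 = (2.120×10^5 + 4.040×10^5)/2 = 3.080×10^5 km.
Circular speed at r = 2.120×10^5 km: v_c = √(μ/r) = 19.237 km/s.
Transfer-orbit speed at the same r (vis-viva, a = a_t): v_t = √[μ(2/r − 1/a_t)] = 22.032 km/s.
Δv₁ = |v_t − v_c| = |22.032 − 19.237| = 2.795 km/s.

Δv₁ = 2.79 km/s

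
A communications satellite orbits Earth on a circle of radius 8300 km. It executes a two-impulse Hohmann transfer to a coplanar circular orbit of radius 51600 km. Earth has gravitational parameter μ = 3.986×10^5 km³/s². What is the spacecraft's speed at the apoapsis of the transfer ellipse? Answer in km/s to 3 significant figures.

The Hohmann ellipse has a_t = (r₁ + r₂)/2 = 29950 km.
The apoapsis of the transfer ellipse is at r = 51600 km.
Vis-viva: v = √[μ(2/r − 1/a_t)] = √[3.986×10^5 × (2/51600 − 1/29950)] = 1.463 km/s.

v = 1.46 km/s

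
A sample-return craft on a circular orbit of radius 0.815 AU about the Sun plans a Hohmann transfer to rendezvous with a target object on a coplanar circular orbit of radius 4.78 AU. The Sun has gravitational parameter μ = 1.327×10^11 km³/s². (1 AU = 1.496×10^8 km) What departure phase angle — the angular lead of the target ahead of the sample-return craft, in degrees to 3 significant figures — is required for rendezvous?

In km: r₁ = 0.815 × 1.496×10^8 = 1.21924×10^8 km; r₂ = 4.78 × 1.496×10^8 = 7.15088×10^8 km.
The Hohmann ellipse has a_t = (r₁ + r₂)/2 = 4.18506×10^8 km.
The half-period of the transfer ellipse is t = π√(a_t³/μ) = 7.3836×10^7 s.
Target angular speed ω₂ = √(μ/r₂³) = 1.9050×10^-8 rad/s.
Angle swept by the target during transfer: ω₂·t = 1.4066 rad = 80.59°.
Arrival is 180° from departure on the ellipse, so φ = 180° − 80.59° = 99.4°.

φ = 99.4°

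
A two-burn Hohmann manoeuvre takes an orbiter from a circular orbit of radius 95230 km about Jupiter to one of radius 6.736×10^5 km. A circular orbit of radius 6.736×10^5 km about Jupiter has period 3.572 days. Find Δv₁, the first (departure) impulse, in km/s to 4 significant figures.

From Kepler's third law T² = 4π²r³/μ at r = 6.736×10^5 km, T = 3.572 days = 3.572 × 86400 s = 3.086208×10^5 s: μ = 4π²r³/T² = 1.26682×10^8 km³/s².
Semi-major axis of the transfer orbit: a_t = (95230 + 6.736×10^5)/2 = 3.84415×10^5 km.
Circular speed at r = 95230 km: v_c = √(μ/r) = 36.47 km/s.
Transfer-orbit speed at the same r (vis-viva, a = a_t): v_t = √[μ(2/r − 1/a_t)] = 48.28 km/s.
Δv₁ = |v_t − v_c| = |48.28 − 36.47| = 11.81 km/s.

Δv₁ = 11.81 km/s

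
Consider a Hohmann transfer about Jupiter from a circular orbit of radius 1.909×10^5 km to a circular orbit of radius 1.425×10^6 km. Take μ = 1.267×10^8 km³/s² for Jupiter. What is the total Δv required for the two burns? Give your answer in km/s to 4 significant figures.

Semi-major axis of the transfer orbit: a_t = (1.909×10^5 + 1.425×10^6)/2 = 8.0795×10^5 km.
Circular speed at r₁: v₁ = √(μ/r₁) = √(1.267×10^8/1.909×10^5) = 25.7623 km/s.
Transfer-orbit speed at r₁ (vis-viva): v_p = √[μ(2/r₁ − 1/a_t)] = 34.2137 km/s.
First burn Δv₁ = |v_p − v₁| = 8.451 km/s.
Circular speed at r₂: v₂ = √(μ/r₂) = 9.429 km/s.
Transfer-orbit speed at r₂: v_a = √[μ(2/r₂ − 1/a_t)] = 4.583 km/s.
Second burn Δv₂ = |v₂ − v_a| = 4.846 km/s.
Δv = Δv₁ + Δv₂ = 8.451 + 4.846 = 13.30 km/s.

Δv = 13.30 km/s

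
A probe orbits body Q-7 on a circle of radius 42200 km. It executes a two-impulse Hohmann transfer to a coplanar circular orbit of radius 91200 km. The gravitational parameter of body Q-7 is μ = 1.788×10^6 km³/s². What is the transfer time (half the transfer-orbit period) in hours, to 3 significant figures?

t = 11.2 hours

The Hohmann ellipse has a_t = (r₁ + r₂)/2 = 66700 km.
Half the transfer-orbit period gives t = π√(a_t³/μ) = 40470 s.
Converting: 40470 s ÷ 3600 s/hour = 11.2 hours.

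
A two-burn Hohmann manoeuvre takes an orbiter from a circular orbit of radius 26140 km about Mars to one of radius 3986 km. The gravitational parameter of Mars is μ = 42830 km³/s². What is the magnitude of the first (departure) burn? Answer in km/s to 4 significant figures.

Transfer-ellipse semi-major axis a_t = (r₁ + r₂)/2 = (26140 + 3986)/2 = 15063 km.
Circular speed at r = 26140 km: v_c = √(μ/r) = 1.28003 km/s.
Transfer-orbit speed at the same r (vis-viva, a = a_t): v_t = √[μ(2/r − 1/a_t)] = 0.658467 km/s.
Δv₁ = |v_t − v_c| = |0.658467 − 1.28003| = 0.6216 km/s.

Δv₁ = 0.6216 km/s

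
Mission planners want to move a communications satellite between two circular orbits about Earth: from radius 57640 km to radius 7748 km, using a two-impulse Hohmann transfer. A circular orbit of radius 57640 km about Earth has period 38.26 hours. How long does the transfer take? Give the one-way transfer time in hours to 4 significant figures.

From Kepler's third law T² = 4π²r³/μ at r = 57640 km, T = 38.26 hours = 38.26 × 3600 s = 1.37736×10^5 s: μ = 4π²r³/T² = 3.98508×10^5 km³/s².
Transfer-ellipse semi-major axis a_t = (r₁ + r₂)/2 = (57640 + 7748)/2 = 32694 km.
By Kepler's third law the transfer-orbit period is T = 2π√(a_t³/μ), so t = T/2 = 29420 s.
Converting: 29420 s ÷ 3600 s/hour = 8.172 hours.

t = 8.172 hours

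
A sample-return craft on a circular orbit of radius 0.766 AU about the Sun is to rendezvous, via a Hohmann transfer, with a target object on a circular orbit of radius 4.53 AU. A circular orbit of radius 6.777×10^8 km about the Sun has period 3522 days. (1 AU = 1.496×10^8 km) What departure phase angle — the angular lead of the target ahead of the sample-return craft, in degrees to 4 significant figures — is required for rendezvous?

φ = 99.55°

From Kepler's third law T² = 4π²r³/μ at r = 6.777×10^8 km, T = 3522 days = 3522 × 86400 s = 3.043008×10^8 s: μ = 4π²r³/T² = 1.32698×10^11 km³/s².
In km: r₁ = 0.766 × 1.496×10^8 = 1.145936×10^8 km; r₂ = 4.53 × 1.496×10^8 = 6.77688×10^8 km.
Transfer-ellipse semi-major axis a_t = (r₁ + r₂)/2 = (1.145936×10^8 + 6.77688×10^8)/2 = 3.961408×10^8 km.
Transfer time t = π√(a_t³/μ) = 6.79972×10^7 s.
Target angular speed ω₂ = √(μ/r₂³) = 2.06485×10^-8 rad/s.
Angle swept by the target during transfer: ω₂·t = 1.40404 rad = 80.45°.
Arrival is 180° from departure on the ellipse, so φ = 180° − 80.45° = 99.55°.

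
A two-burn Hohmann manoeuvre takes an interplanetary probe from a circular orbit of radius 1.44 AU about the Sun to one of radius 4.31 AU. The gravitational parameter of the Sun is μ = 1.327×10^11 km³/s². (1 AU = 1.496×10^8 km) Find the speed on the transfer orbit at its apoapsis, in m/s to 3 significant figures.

v = 10200 m/s

In km: r₁ = 1.44 × 1.496×10^8 = 2.15424×10^8 km; r₂ = 4.31 × 1.496×10^8 = 6.44776×10^8 km.
The Hohmann ellipse has a_t = (r₁ + r₂)/2 = 4.301×10^8 km.
The apoapsis of the transfer ellipse is at r = 6.44776×10^8 km.
Vis-viva: v = √[μ(2/r − 1/a_t)] = √[1.327×10^11 × (2/6.44776×10^8 − 1/4.301×10^8)] = 10.15 km/s.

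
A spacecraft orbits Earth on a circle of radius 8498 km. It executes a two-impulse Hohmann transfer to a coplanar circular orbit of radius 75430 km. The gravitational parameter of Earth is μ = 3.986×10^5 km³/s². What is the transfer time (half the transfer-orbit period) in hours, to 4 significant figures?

Transfer-ellipse semi-major axis a_t = (r₁ + r₂)/2 = (8498 + 75430)/2 = 41964 km.
By Kepler's third law the transfer-orbit period is T = 2π√(a_t³/μ), so t = T/2 = 42780 s.
Converting: 42780 s ÷ 3600 s/hour = 11.88 hours.

t = 11.88 hours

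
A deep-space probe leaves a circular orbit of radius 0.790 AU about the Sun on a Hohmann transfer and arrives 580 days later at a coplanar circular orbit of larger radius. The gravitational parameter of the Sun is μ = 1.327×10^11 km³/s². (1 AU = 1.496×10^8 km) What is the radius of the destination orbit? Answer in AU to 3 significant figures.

r₂ = 3.53 AU

In km: r₁ = 0.790 × 1.496×10^8 = 1.18184×10^8 km.
Transfer time t = 580 days = 5.0112×10^7 s, and t = π√(a_t³/μ).
So a_t = (μ t²/π²)^(1/3) = (1.327×10^11 × (5.0112×10^7)² / π²)^(1/3) = 3.2321×10^8 km.
Since a_t = (r₁ + r₂)/2, r₂ = 2a_t − r₁ = 2×3.2321×10^8 − 1.18184×10^8 = 5.28236×10^8 km.
In AU: r₂ = 5.28236×10^8 / 1.496×10^8 = 3.53 AU.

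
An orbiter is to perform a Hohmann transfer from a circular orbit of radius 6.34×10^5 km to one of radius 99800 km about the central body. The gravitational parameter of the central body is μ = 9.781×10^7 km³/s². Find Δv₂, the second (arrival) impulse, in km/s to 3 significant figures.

Δv₂ = 9.85 km/s

The Hohmann ellipse has a_t = (r₁ + r₂)/2 = 3.669×10^5 km.
On the circular orbit at r = 99800 km, v_c = √(μ/r) = 31.306 km/s.
Vis-viva on the transfer ellipse at r = 99800 km gives v_t = √[μ(2/r − 1/a_t)] = 41.153 km/s.
Δv₂ = |v_t − v_c| = |41.153 − 31.306| = 9.847 km/s.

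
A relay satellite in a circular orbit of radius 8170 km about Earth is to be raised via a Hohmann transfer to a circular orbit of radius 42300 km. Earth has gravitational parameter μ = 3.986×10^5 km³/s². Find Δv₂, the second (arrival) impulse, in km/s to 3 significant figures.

Δv₂ = 1.32 km/s

The Hohmann ellipse has a_t = (r₁ + r₂)/2 = 25235 km.
On the circular orbit at r = 42300 km, v_c = √(μ/r) = 3.070 km/s.
Transfer-orbit speed at the same r (vis-viva, a = a_t): v_t = √[μ(2/r − 1/a_t)] = 1.747 km/s.
Δv₂ = |v_t − v_c| = |1.747 − 3.070| = 1.323 km/s.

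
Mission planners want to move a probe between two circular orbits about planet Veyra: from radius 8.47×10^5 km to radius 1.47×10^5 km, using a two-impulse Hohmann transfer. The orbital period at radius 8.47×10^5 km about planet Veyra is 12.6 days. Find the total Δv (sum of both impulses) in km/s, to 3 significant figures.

Δv = 5.81 km/s

From Kepler's third law T² = 4π²r³/μ at r = 8.47×10^5 km, T = 12.6 days = 12.6 × 86400 s = 1.08864×10^6 s: μ = 4π²r³/T² = 2.02414×10^7 km³/s².
Transfer-ellipse semi-major axis a_t = (r₁ + r₂)/2 = (8.470×10^5 + 1.470×10^5)/2 = 4.970×10^5 km.
At r₁ the circular-orbit speed is v₁ = √(μ/r₁) = 4.889 km/s.
Transfer-orbit speed at r₁ (vis-viva equation): v_a = √[μ(2/r₁ − 1/a_t)] = 2.659 km/s.
First burn Δv₁ = |v_a − v₁| = 2.230 km/s.
At r₂, v₂ = √(μ/r₂) = 11.7344 km/s.
Transfer-orbit speed at r₂: v_p = √[μ(2/r₂ − 1/a_t)] = 15.3188 km/s.
Second burn Δv₂ = |v₂ − v_p| = 3.584 km/s.
Δv = Δv₁ + Δv₂ = 2.230 + 3.584 = 5.814 km/s.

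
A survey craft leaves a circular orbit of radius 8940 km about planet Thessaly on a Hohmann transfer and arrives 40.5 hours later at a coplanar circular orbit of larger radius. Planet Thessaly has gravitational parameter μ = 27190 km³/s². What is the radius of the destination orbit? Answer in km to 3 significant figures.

r₂ = 68700 km

Transfer time t = 40.5 hours = 1.458×10^5 s, and t = π√(a_t³/μ).
So a_t = (μ t²/π²)^(1/3) = (27190 × (1.458×10^5)² / π²)^(1/3) = 38834 km.
Since a_t = (r₁ + r₂)/2, r₂ = 2a_t − r₁ = 2×38834 − 8940 = 68728 km.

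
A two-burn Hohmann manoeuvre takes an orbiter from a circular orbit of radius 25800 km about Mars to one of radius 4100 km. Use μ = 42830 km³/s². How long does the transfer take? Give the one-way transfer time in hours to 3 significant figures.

t = 7.71 hours

Transfer-ellipse semi-major axis a_t = (r₁ + r₂)/2 = (25800 + 4100)/2 = 14950 km.
By Kepler's third law the transfer-orbit period is T = 2π√(a_t³/μ), so t = T/2 = 27750 s.
Converting: 27750 s ÷ 3600 s/hour = 7.71 hours.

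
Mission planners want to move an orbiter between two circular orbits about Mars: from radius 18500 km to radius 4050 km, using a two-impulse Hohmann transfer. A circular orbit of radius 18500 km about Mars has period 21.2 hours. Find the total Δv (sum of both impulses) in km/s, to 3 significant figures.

Δv = 1.52 km/s

From Kepler's third law T² = 4π²r³/μ at r = 18500 km, T = 21.2 hours = 21.2 × 3600 s = 76320 s: μ = 4π²r³/T² = 42913.9 km³/s².
The Hohmann ellipse has a_t = (r₁ + r₂)/2 = 11275 km.
Circular speed at r₁: v₁ = √(μ/r₁) = √(42913.9/18500) = 1.523 km/s.
On the transfer ellipse at r₁, v² = μ(2/r − 1/a) gives v_a = √[μ(2/r₁ − 1/a_t)] = 0.9128 km/s.
First burn Δv₁ = |v_a − v₁| = 0.6102 km/s.
Circular speed at r₂: v₂ = √(μ/r₂) = 3.25515 km/s.
Transfer-orbit speed at r₂: v_p = √[μ(2/r₂ − 1/a_t)] = 4.16965 km/s.
Second burn Δv₂ = |v₂ − v_p| = 0.9145 km/s.
Δv = Δv₁ + Δv₂ = 0.6102 + 0.9145 = 1.525 km/s.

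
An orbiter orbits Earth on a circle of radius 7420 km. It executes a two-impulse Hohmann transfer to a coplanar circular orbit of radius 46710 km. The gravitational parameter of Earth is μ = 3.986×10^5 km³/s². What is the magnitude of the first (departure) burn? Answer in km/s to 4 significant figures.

Transfer-ellipse semi-major axis a_t = (r₁ + r₂)/2 = (7420 + 46710)/2 = 27065 km.
On the circular orbit at r = 7420 km, v_c = √(μ/r) = 7.3294 km/s.
Transfer-orbit speed at the same r (vis-viva, a = a_t): v_t = √[μ(2/r − 1/a_t)] = 9.6287 km/s.
Δv₁ = |v_t − v_c| = |9.6287 − 7.3294| = 2.299 km/s.

Δv₁ = 2.299 km/s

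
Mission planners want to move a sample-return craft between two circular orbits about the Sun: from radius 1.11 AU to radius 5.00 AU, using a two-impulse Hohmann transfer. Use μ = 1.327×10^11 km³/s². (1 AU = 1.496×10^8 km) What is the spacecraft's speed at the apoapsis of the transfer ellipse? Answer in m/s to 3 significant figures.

v = 8030 m/s

In km: r₁ = 1.11 × 1.496×10^8 = 1.66056×10^8 km; r₂ = 5.00 × 1.496×10^8 = 7.480×10^8 km.
Semi-major axis of the transfer orbit: a_t = (1.66056×10^8 + 7.480×10^8)/2 = 4.57028×10^8 km.
The apoapsis of the transfer ellipse is at r = 7.480×10^8 km.
Applying v² = μ(2/r − 1/a_t): v = 8.029 km/s.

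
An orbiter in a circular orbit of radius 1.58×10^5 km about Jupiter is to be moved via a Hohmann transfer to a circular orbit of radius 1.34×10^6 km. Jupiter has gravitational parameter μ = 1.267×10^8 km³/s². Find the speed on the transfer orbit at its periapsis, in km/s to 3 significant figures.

v = 37.9 km/s

Transfer-ellipse semi-major axis a_t = (r₁ + r₂)/2 = (1.580×10^5 + 1.340×10^6)/2 = 7.490×10^5 km.
The periapsis of the transfer ellipse is at r = 1.580×10^5 km.
Vis-viva: v = √[μ(2/r − 1/a_t)] = √[1.267×10^8 × (2/1.580×10^5 − 1/7.490×10^5)] = 37.88 km/s.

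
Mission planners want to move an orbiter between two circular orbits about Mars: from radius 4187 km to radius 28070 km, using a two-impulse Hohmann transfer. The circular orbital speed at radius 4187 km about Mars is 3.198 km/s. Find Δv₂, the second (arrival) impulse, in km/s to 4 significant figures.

Δv₂ = 0.6058 km/s

From the circular-orbit relation v² = μ/r at r = 4187 km: μ = v²r = (3.198)² × 4187 = 42821.3 km³/s².
Semi-major axis of the transfer orbit: a_t = (4187 + 28070)/2 = 16128.5 km.
Circular speed at r = 28070 km: v_c = √(μ/r) = 1.2351 km/s.
Transfer-orbit speed at the same r (vis-viva, a = a_t): v_t = √[μ(2/r − 1/a_t)] = 0.62931 km/s.
Δv₂ = |v_t − v_c| = |0.62931 − 1.2351| = 0.6058 km/s.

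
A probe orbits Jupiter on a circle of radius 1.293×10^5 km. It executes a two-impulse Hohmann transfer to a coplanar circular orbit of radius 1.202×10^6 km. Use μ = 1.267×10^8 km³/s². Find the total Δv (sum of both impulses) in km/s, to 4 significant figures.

Semi-major axis of the transfer orbit: a_t = (1.293×10^5 + 1.202×10^6)/2 = 6.6565×10^5 km.
At r₁ the circular-orbit speed is v₁ = √(μ/r₁) = 31.30 km/s.
Transfer-orbit speed at r₁ (vis-viva): v_p = √[μ(2/r₁ − 1/a_t)] = 42.06 km/s.
First burn Δv₁ = |v_p − v₁| = 10.76 km/s.
At r₂, v₂ = √(μ/r₂) = 10.267 km/s.
Transfer-orbit speed at r₂: v_a = √[μ(2/r₂ − 1/a_t)] = 4.5249 km/s.
Second burn Δv₂ = |v₂ − v_a| = 5.742 km/s.
Total Δv = Δv₁ + Δv₂ = 16.50 km/s.

Δv = 16.50 km/s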